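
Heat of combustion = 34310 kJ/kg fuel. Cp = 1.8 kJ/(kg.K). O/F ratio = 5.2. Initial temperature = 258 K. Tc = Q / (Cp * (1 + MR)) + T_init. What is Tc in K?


Tc = 34310 / (1.8 * (1 + 5.2)) + 258 = 3332 K

3332 K


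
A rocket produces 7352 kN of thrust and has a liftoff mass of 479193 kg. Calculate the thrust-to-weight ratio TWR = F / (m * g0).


TWR = 7352000 / (479193 * 9.81) = 1.56

1.56


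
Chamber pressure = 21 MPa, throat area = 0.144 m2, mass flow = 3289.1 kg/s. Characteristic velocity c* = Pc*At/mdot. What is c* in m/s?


c* = 21e6 * 0.144 / 3289.1 = 919 m/s

919 m/s


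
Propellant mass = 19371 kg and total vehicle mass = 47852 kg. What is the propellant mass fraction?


PMF = 19371 / 47852 = 0.405

0.405


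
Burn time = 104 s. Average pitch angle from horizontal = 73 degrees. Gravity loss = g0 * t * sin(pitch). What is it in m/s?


GL = 9.81 * 104 * sin(73 deg) = 976 m/s

976 m/s


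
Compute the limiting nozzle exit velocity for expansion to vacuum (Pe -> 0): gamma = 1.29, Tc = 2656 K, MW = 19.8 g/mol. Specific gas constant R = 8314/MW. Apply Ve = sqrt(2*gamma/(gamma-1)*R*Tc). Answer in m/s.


R = 8314 / 19.8 = 419.9 J/(kg.K)
Ve = sqrt(2 * 1.29 / (1.29 - 1) * 419.9 * 2656) = 3150 m/s

3150 m/s


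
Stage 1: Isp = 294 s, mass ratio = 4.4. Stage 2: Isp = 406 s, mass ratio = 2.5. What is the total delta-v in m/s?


dV1 = 294 * 9.81 * ln(4.4) = 4273.2 m/s
dV2 = 406 * 9.81 * ln(2.5) = 3649.5 m/s
Total dV = 4273.2 + 3649.5 = 7922.7 m/s ~ 7923 m/s

7923 m/s


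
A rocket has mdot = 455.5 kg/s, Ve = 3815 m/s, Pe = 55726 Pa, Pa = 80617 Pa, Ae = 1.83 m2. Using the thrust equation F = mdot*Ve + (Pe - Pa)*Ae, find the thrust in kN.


F = 455.5 * 3815 + (55726 - 80617) * 1.83 = 1.6922e+06 N = 1692.2 kN

1692.2 kN


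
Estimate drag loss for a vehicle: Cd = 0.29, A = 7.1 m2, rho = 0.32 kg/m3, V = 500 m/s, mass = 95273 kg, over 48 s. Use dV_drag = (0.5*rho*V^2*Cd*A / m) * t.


D = 0.5 * 0.32 * 500^2 * 0.29 * 7.1 = 82360.0 N
a = 82360.0 / 95273 = 0.8645 m/s2
dV = 0.8645 * 48 = 41.5 m/s

41.5 m/s


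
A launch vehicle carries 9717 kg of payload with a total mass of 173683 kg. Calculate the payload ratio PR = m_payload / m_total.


PR = 9717 / 173683 = 0.0559

0.0559


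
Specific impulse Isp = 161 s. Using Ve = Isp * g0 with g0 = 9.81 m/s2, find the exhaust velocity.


Ve = Isp * g0 = 161 * 9.81 = 1579.4 m/s

1579.4 m/s


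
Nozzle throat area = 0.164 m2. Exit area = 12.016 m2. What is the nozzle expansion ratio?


AR = 12.016 / 0.164 = 73.3

73.3


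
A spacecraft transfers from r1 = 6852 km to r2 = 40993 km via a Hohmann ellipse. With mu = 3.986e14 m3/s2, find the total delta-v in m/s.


V1 = sqrt(mu/r1) = 7627.11 m/s
dV1 = V1*(sqrt(2*r2/(r1+r2)) - 1) = 2357.05 m/s
V2 = sqrt(mu/r2) = 3118.27 m/s
dV2 = V2*(1 - sqrt(2*r1/(r1+r2))) = 1449.41 m/s
Total dV = 3806 m/s

3806 m/s


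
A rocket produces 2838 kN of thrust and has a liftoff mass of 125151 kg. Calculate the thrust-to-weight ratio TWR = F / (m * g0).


TWR = 2838000 / (125151 * 9.81) = 2.31

2.31


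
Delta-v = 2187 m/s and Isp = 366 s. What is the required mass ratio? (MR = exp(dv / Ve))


Ve = 366 * 9.81 = 3590.46 m/s
MR = exp(2187 / 3590.46) = 1.839

1.839


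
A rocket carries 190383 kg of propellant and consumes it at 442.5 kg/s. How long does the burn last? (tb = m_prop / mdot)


tb = 190383 / 442.5 = 430.2 s

430.2 s


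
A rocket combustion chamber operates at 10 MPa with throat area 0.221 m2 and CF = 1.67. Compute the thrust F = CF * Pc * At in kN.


F = 1.67 * 10e6 * 0.221 = 3.6907e+06 N = 3690.7 kN

3690.7 kN


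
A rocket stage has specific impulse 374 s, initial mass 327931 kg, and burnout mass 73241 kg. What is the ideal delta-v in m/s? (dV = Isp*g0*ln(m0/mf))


Ve = 374 * 9.81 = 3668.94 m/s
dV = 3668.94 * ln(327931/73241) = 5500 m/s

5500 m/s


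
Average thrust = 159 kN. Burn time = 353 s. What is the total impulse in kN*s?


It = 159 * 353 = 56127 kN*s

56127 kN*s


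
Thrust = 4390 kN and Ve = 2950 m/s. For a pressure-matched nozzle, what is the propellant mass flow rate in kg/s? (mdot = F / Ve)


mdot = F / Ve = 4390000 / 2950 = 1488.1 kg/s

1488.1 kg/s


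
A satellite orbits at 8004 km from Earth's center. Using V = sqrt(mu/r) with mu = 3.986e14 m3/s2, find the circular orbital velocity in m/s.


V = sqrt(3.986e14 / 8004000) = 7057 m/s

7057 m/s


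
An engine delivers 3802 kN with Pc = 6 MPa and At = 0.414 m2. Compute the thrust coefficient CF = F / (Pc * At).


CF = 3802000 / (6e6 * 0.414) = 1.53

1.53


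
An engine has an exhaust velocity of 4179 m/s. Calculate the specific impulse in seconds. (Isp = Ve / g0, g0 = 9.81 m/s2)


Isp = Ve / g0 = 4179 / 9.81 = 426.0 s

426.0 s


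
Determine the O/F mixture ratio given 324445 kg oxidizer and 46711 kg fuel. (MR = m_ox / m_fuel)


MR = 324445 / 46711 = 6.95

6.95


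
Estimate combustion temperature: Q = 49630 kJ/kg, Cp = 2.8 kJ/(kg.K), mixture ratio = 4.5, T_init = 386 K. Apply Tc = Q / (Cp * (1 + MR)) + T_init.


Tc = 49630 / (2.8 * (1 + 4.5)) + 386 = 3609 K

3609 K


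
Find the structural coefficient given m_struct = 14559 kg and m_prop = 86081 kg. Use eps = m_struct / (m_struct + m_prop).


eps = 14559 / (14559 + 86081) = 0.1447

0.1447


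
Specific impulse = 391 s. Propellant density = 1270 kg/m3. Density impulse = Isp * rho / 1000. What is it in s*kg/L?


rho*Isp = 391 * 1270 / 1000 = 497 s*kg/L

497 s*kg/L


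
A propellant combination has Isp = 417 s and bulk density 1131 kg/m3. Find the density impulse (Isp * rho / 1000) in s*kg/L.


rho*Isp = 417 * 1131 / 1000 = 472 s*kg/L

472 s*kg/L


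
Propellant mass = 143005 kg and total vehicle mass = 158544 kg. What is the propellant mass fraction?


PMF = 143005 / 158544 = 0.902

0.902


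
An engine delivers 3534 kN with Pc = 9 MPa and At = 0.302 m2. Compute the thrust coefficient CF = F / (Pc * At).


CF = 3534000 / (9e6 * 0.302) = 1.3

1.3


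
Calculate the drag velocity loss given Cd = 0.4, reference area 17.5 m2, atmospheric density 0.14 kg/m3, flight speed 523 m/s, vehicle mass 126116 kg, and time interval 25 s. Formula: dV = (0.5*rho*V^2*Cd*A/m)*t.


D = 0.5 * 0.14 * 523^2 * 0.4 * 17.5 = 134029.21 N
a = 134029.21 / 126116 = 1.0627 m/s2
dV = 1.0627 * 25 = 26.6 m/s

26.6 m/s


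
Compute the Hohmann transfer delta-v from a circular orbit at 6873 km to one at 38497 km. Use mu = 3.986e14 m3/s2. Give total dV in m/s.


V1 = sqrt(mu/r1) = 7615.45 m/s
dV1 = V1*(sqrt(2*r2/(r1+r2)) - 1) = 2305.19 m/s
V2 = sqrt(mu/r2) = 3217.77 m/s
dV2 = V2*(1 - sqrt(2*r1/(r1+r2))) = 1446.61 m/s
Total dV = 3752 m/s

3752 m/s


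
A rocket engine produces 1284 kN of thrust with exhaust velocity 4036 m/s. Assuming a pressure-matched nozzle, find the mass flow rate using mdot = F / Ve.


mdot = F / Ve = 1284000 / 4036 = 318.1 kg/s

318.1 kg/s


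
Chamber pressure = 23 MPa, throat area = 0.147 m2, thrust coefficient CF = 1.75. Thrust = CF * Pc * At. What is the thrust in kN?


F = 1.75 * 23e6 * 0.147 = 5.9168e+06 N = 5916.8 kN

5916.8 kN


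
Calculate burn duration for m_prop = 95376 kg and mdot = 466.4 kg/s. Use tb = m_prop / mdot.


tb = 95376 / 466.4 = 204.5 s

204.5 s


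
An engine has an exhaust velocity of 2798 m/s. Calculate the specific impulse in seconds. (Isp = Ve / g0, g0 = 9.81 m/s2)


Isp = Ve / g0 = 2798 / 9.81 = 285.2 s

285.2 s


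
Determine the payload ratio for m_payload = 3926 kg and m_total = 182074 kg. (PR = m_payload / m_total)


PR = 3926 / 182074 = 0.0216

0.0216


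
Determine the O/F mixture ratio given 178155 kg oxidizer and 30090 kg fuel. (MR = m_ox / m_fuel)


MR = 178155 / 30090 = 5.92

5.92


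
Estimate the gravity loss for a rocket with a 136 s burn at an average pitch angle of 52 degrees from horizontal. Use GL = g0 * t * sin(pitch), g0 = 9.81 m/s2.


GL = 9.81 * 136 * sin(52 deg) = 1051 m/s

1051 m/s


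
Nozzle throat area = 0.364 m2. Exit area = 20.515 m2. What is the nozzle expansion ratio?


AR = 20.515 / 0.364 = 56.4

56.4


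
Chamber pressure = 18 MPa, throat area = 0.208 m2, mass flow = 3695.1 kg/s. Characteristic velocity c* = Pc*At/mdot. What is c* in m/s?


c* = 18e6 * 0.208 / 3695.1 = 1013 m/s

1013 m/s


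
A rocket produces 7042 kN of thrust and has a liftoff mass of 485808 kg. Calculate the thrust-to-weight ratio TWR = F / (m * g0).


TWR = 7042000 / (485808 * 9.81) = 1.48

1.48


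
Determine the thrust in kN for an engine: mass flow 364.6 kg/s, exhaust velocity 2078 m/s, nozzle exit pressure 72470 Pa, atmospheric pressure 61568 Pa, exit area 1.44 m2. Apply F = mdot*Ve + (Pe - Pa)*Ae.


F = 364.6 * 2078 + (72470 - 61568) * 1.44 = 773338.0 N = 773.3 kN

773.3 kN


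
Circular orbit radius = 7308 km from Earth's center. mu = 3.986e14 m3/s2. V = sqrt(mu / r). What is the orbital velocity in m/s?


V = sqrt(3.986e14 / 7308000) = 7385 m/s

7385 m/s


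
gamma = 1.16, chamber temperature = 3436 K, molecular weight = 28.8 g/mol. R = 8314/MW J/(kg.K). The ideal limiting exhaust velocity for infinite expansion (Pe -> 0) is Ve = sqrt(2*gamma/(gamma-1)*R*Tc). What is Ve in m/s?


R = 8314 / 28.8 = 288.68 J/(kg.K)
Ve = sqrt(2 * 1.16 / (1.16 - 1) * 288.68 * 3436) = 3792 m/s

3792 m/s


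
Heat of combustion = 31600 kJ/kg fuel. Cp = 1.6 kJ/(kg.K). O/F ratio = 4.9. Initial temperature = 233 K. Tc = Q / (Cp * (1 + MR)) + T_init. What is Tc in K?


Tc = 31600 / (1.6 * (1 + 4.9)) + 233 = 3580 K

3580 K


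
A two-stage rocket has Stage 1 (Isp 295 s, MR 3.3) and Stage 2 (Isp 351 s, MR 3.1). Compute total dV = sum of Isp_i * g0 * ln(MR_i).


dV1 = 295 * 9.81 * ln(3.3) = 3455.2 m/s
dV2 = 351 * 9.81 * ln(3.1) = 3895.8 m/s
Total dV = 3455.2 + 3895.8 = 7351.0 m/s ~ 7351 m/s

7351 m/s


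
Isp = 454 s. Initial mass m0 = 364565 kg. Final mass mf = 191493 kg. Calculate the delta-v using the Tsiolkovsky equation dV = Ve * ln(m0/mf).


Ve = 454 * 9.81 = 4453.74 m/s
dV = 4453.74 * ln(364565/191493) = 2868 m/s

2868 m/s


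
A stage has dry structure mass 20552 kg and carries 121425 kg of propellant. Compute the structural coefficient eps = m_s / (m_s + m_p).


eps = 20552 / (20552 + 121425) = 0.1448

0.1448


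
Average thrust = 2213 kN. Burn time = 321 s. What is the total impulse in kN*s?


It = 2213 * 321 = 710373 kN*s

710373 kN*s


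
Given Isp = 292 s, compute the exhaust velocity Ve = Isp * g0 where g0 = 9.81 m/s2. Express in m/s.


Ve = Isp * g0 = 292 * 9.81 = 2864.5 m/s

2864.5 m/s


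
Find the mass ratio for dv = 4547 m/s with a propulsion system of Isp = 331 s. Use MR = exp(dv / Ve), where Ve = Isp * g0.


Ve = 331 * 9.81 = 3247.11 m/s
MR = exp(4547 / 3247.11) = 4.057

4.057


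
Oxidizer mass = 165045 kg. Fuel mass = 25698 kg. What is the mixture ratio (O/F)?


MR = 165045 / 25698 = 6.42

6.42


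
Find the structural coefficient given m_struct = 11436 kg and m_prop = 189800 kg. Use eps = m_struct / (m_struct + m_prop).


eps = 11436 / (11436 + 189800) = 0.0568

0.0568


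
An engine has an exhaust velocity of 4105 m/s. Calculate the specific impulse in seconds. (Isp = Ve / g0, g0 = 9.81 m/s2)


Isp = Ve / g0 = 4105 / 9.81 = 418.5 s

418.5 s


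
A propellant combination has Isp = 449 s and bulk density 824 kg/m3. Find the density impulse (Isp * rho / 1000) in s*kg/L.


rho*Isp = 449 * 824 / 1000 = 370 s*kg/L

370 s*kg/L


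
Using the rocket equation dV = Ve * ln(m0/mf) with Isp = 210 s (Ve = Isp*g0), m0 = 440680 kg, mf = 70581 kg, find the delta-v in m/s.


Ve = 210 * 9.81 = 2060.1 m/s
dV = 2060.1 * ln(440680/70581) = 3773 m/s

3773 m/s


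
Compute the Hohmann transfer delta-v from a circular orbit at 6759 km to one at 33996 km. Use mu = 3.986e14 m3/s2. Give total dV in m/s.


V1 = sqrt(mu/r1) = 7679.4 m/s
dV1 = V1*(sqrt(2*r2/(r1+r2)) - 1) = 2239.55 m/s
V2 = sqrt(mu/r2) = 3424.17 m/s
dV2 = V2*(1 - sqrt(2*r1/(r1+r2))) = 1452.1 m/s
Total dV = 3692 m/s

3692 m/s


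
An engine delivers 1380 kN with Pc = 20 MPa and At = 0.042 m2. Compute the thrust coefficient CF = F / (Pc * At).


CF = 1380000 / (20e6 * 0.042) = 1.64

1.64


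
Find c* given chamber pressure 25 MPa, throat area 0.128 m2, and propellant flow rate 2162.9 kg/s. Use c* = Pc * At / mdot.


c* = 25e6 * 0.128 / 2162.9 = 1479 m/s

1479 m/s


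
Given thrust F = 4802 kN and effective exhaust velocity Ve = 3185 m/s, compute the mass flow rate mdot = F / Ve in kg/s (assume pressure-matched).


mdot = F / Ve = 4802000 / 3185 = 1507.7 kg/s

1507.7 kg/s


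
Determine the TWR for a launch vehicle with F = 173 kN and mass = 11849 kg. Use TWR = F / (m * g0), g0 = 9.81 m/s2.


TWR = 173000 / (11849 * 9.81) = 1.49

1.49


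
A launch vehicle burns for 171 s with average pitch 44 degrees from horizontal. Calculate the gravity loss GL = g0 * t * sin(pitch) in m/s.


GL = 9.81 * 171 * sin(44 deg) = 1165 m/s

1165 m/s


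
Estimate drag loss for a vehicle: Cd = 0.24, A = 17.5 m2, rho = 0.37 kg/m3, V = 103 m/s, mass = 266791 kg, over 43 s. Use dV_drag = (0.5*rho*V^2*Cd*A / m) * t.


D = 0.5 * 0.37 * 103^2 * 0.24 * 17.5 = 8243.19 N
a = 8243.19 / 266791 = 0.0309 m/s2
dV = 0.0309 * 43 = 1.3 m/s

1.3 m/s


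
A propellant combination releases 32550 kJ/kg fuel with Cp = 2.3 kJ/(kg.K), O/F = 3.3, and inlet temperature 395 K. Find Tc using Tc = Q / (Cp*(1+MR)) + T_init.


Tc = 32550 / (2.3 * (1 + 3.3)) + 395 = 3686 K

3686 K


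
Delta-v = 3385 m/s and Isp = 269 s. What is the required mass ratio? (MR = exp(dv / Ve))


Ve = 269 * 9.81 = 2638.89 m/s
MR = exp(3385 / 2638.89) = 3.606

3.606


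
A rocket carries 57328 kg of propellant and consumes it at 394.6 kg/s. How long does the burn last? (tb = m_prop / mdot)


tb = 57328 / 394.6 = 145.3 s

145.3 s


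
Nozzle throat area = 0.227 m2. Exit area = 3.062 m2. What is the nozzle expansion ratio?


AR = 3.062 / 0.227 = 13.5

13.5


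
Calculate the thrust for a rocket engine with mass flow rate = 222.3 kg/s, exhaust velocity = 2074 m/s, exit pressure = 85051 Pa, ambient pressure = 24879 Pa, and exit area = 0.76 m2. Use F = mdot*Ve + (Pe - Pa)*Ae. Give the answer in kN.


F = 222.3 * 2074 + (85051 - 24879) * 0.76 = 506781.0 N = 506.8 kN

506.8 kN


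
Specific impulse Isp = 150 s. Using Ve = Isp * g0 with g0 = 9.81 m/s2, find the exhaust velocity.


Ve = Isp * g0 = 150 * 9.81 = 1471.5 m/s

1471.5 m/s


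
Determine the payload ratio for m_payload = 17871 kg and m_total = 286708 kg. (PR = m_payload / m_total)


PR = 17871 / 286708 = 0.0623

0.0623


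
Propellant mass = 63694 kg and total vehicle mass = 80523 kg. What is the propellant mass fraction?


PMF = 63694 / 80523 = 0.791

0.791


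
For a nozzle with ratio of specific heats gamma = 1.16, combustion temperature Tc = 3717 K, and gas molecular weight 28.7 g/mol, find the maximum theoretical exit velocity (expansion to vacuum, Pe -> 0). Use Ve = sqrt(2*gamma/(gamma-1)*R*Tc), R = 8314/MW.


R = 8314 / 28.7 = 289.69 J/(kg.K)
Ve = sqrt(2 * 1.16 / (1.16 - 1) * 289.69 * 3717) = 3951 m/s

3951 m/s


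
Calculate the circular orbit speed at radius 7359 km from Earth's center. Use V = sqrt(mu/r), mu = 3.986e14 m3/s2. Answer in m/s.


V = sqrt(3.986e14 / 7359000) = 7360 m/s

7360 m/s


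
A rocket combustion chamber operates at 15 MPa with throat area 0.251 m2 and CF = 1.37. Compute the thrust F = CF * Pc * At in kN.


F = 1.37 * 15e6 * 0.251 = 5.1580e+06 N = 5158.1 kN

5158.1 kN


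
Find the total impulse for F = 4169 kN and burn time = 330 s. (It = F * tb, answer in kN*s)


It = 4169 * 330 = 1375770 kN*s

1375770 kN*s


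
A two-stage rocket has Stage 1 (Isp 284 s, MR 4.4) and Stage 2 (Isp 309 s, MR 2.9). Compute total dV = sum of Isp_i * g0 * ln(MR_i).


dV1 = 284 * 9.81 * ln(4.4) = 4127.8 m/s
dV2 = 309 * 9.81 * ln(2.9) = 3227.4 m/s
Total dV = 4127.8 + 3227.4 = 7355.2 m/s ~ 7355 m/s

7355 m/s


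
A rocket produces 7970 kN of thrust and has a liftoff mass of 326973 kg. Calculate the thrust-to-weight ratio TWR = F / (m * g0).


TWR = 7970000 / (326973 * 9.81) = 2.48

2.48


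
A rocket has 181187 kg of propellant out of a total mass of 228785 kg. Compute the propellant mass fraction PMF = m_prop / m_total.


PMF = 181187 / 228785 = 0.792

0.792


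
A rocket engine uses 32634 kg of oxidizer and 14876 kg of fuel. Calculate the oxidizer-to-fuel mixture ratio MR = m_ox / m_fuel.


MR = 32634 / 14876 = 2.19

2.19


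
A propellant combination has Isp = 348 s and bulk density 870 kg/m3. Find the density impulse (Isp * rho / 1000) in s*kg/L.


rho*Isp = 348 * 870 / 1000 = 303 s*kg/L

303 s*kg/L


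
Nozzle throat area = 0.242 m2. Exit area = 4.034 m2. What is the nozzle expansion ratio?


AR = 4.034 / 0.242 = 16.7

16.7


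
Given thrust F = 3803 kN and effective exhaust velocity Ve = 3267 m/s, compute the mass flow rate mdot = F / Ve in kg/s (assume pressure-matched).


mdot = F / Ve = 3803000 / 3267 = 1164.1 kg/s

1164.1 kg/s


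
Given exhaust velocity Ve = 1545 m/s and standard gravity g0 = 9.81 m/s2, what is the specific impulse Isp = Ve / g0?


Isp = Ve / g0 = 1545 / 9.81 = 157.5 s

157.5 s


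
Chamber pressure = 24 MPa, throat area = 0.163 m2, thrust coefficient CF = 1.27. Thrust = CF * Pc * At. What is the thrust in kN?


F = 1.27 * 24e6 * 0.163 = 4.9682e+06 N = 4968.2 kN

4968.2 kN


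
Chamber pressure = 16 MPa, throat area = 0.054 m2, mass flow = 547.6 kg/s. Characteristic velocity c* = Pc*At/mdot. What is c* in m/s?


c* = 16e6 * 0.054 / 547.6 = 1578 m/s

1578 m/s


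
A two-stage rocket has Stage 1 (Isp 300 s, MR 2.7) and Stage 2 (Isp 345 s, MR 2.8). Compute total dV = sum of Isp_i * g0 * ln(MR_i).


dV1 = 300 * 9.81 * ln(2.7) = 2923.1 m/s
dV2 = 345 * 9.81 * ln(2.8) = 3484.7 m/s
Total dV = 2923.1 + 3484.7 = 6407.8 m/s ~ 6408 m/s

6408 m/s


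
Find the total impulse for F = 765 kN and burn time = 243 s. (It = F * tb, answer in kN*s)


It = 765 * 243 = 185895 kN*s

185895 kN*s


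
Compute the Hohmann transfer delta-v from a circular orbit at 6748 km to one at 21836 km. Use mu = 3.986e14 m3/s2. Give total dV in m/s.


V1 = sqrt(mu/r1) = 7685.66 m/s
dV1 = V1*(sqrt(2*r2/(r1+r2)) - 1) = 1814.29 m/s
V2 = sqrt(mu/r2) = 4272.5 m/s
dV2 = V2*(1 - sqrt(2*r1/(r1+r2))) = 1336.72 m/s
Total dV = 3151 m/s

3151 m/s


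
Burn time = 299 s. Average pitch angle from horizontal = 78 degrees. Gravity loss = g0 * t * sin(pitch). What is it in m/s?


GL = 9.81 * 299 * sin(78 deg) = 2869 m/s

2869 m/s


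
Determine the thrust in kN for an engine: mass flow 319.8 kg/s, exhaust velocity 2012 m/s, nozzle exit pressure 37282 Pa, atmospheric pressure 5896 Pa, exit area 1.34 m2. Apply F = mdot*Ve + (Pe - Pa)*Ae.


F = 319.8 * 2012 + (37282 - 5896) * 1.34 = 685495.0 N = 685.5 kN

685.5 kN


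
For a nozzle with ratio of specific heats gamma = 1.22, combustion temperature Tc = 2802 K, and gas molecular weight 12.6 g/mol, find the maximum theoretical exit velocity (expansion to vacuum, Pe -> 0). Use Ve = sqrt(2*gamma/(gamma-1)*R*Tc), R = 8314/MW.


R = 8314 / 12.6 = 659.84 J/(kg.K)
Ve = sqrt(2 * 1.22 / (1.22 - 1) * 659.84 * 2802) = 4528 m/s

4528 m/s


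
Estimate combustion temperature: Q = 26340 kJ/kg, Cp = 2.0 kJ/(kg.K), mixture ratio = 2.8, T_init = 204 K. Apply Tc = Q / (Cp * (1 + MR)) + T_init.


Tc = 26340 / (2.0 * (1 + 2.8)) + 204 = 3670 K

3670 K


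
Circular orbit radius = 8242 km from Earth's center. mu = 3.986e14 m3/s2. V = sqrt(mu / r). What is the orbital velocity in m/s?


V = sqrt(3.986e14 / 8242000) = 6954 m/s

6954 m/s


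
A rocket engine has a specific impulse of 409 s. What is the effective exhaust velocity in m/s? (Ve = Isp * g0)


Ve = Isp * g0 = 409 * 9.81 = 4012.3 m/s

4012.3 m/s


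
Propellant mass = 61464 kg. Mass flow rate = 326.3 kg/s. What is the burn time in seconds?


tb = 61464 / 326.3 = 188.4 s

188.4 s


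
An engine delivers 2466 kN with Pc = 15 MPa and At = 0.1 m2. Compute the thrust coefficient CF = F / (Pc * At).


CF = 2466000 / (15e6 * 0.1) = 1.64

1.64


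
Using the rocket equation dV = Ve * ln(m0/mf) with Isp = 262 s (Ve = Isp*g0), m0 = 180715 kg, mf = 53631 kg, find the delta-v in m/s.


Ve = 262 * 9.81 = 2570.22 m/s
dV = 2570.22 * ln(180715/53631) = 3122 m/s

3122 m/s


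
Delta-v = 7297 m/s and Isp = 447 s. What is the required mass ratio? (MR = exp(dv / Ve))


Ve = 447 * 9.81 = 4385.07 m/s
MR = exp(7297 / 4385.07) = 5.281

5.281


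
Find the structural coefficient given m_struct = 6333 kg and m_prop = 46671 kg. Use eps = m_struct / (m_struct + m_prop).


eps = 6333 / (6333 + 46671) = 0.1195

0.1195


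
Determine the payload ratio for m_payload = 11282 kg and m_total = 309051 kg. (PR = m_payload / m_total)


PR = 11282 / 309051 = 0.0365

0.0365


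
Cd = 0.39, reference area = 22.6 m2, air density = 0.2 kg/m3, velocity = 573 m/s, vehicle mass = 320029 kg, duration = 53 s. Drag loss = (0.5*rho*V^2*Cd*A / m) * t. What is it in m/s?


D = 0.5 * 0.2 * 573^2 * 0.39 * 22.6 = 289389.18 N
a = 289389.18 / 320029 = 0.9043 m/s2
dV = 0.9043 * 53 = 47.9 m/s

47.9 m/s


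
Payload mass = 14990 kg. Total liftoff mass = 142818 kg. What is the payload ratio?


PR = 14990 / 142818 = 0.105

0.105


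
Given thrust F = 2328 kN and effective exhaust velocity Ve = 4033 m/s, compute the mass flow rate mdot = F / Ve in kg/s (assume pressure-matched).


mdot = F / Ve = 2328000 / 4033 = 577.2 kg/s

577.2 kg/s


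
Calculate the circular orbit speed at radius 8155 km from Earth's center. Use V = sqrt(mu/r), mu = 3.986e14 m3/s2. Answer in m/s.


V = sqrt(3.986e14 / 8155000) = 6991 m/s

6991 m/s


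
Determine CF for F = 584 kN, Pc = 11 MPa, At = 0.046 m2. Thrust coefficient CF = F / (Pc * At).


CF = 584000 / (11e6 * 0.046) = 1.15

1.15


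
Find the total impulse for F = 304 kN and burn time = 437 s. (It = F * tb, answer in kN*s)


It = 304 * 437 = 132848 kN*s

132848 kN*s


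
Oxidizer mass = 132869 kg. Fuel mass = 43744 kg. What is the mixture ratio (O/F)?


MR = 132869 / 43744 = 3.04

3.04


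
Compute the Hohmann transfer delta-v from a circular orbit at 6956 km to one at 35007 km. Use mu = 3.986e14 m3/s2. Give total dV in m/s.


V1 = sqrt(mu/r1) = 7569.88 m/s
dV1 = V1*(sqrt(2*r2/(r1+r2)) - 1) = 2208.08 m/s
V2 = sqrt(mu/r2) = 3374.36 m/s
dV2 = V2*(1 - sqrt(2*r1/(r1+r2))) = 1431.45 m/s
Total dV = 3640 m/s

3640 m/s


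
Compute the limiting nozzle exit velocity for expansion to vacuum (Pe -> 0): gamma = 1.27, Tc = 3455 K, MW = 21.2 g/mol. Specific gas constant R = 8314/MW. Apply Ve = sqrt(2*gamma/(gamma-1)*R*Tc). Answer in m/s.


R = 8314 / 21.2 = 392.17 J/(kg.K)
Ve = sqrt(2 * 1.27 / (1.27 - 1) * 392.17 * 3455) = 3570 m/s

3570 m/s


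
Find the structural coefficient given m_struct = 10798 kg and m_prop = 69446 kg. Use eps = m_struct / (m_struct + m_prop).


eps = 10798 / (10798 + 69446) = 0.1346

0.1346


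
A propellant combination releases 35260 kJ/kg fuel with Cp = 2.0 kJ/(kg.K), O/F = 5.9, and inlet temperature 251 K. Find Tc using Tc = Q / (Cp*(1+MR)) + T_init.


Tc = 35260 / (2.0 * (1 + 5.9)) + 251 = 2806 K

2806 K


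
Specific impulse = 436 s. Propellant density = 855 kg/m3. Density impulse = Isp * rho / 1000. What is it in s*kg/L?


rho*Isp = 436 * 855 / 1000 = 373 s*kg/L

373 s*kg/L


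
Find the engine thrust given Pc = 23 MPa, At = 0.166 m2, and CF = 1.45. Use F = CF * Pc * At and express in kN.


F = 1.45 * 23e6 * 0.166 = 5.5361e+06 N = 5536.1 kN

5536.1 kN


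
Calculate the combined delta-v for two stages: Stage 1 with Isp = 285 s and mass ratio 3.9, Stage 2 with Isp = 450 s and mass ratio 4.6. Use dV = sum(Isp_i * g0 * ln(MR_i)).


dV1 = 285 * 9.81 * ln(3.9) = 3805.1 m/s
dV2 = 450 * 9.81 * ln(4.6) = 6736.8 m/s
Total dV = 3805.1 + 6736.8 = 10541.9 m/s ~ 10542 m/s

10542 m/s


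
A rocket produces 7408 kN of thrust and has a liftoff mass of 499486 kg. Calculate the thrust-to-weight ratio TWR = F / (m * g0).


TWR = 7408000 / (499486 * 9.81) = 1.51

1.51


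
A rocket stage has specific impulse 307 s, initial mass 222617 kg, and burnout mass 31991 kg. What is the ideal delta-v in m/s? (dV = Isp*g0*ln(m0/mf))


Ve = 307 * 9.81 = 3011.67 m/s
dV = 3011.67 * ln(222617/31991) = 5843 m/s

5843 m/s


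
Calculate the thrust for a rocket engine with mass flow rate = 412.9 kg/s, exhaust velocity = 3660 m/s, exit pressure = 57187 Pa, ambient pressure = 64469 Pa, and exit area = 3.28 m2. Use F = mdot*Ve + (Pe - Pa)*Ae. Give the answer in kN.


F = 412.9 * 3660 + (57187 - 64469) * 3.28 = 1.4873e+06 N = 1487.3 kN

1487.3 kN


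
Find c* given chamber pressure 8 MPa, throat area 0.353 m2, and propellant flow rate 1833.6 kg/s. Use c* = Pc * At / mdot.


c* = 8e6 * 0.353 / 1833.6 = 1540 m/s

1540 m/s


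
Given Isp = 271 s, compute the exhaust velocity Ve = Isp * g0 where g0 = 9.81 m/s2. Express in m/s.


Ve = Isp * g0 = 271 * 9.81 = 2658.5 m/s

2658.5 m/s


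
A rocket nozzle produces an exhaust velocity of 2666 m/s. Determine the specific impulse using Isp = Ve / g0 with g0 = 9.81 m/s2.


Isp = Ve / g0 = 2666 / 9.81 = 271.8 s

271.8 s


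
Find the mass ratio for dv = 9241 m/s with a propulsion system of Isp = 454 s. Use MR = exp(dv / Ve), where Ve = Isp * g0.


Ve = 454 * 9.81 = 4453.74 m/s
MR = exp(9241 / 4453.74) = 7.964

7.964


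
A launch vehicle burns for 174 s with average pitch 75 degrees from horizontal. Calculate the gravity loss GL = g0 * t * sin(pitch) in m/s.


GL = 9.81 * 174 * sin(75 deg) = 1649 m/s

1649 m/s


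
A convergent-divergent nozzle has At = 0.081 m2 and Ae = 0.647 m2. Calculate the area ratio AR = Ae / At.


AR = 0.647 / 0.081 = 8.0

8.0


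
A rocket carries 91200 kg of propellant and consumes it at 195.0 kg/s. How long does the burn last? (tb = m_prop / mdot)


tb = 91200 / 195.0 = 467.7 s

467.7 s


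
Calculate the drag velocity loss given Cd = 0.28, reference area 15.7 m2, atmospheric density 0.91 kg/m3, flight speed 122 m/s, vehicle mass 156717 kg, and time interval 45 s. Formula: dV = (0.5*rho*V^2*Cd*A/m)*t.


D = 0.5 * 0.91 * 122^2 * 0.28 * 15.7 = 29770.68 N
a = 29770.68 / 156717 = 0.19 m/s2
dV = 0.19 * 45 = 8.5 m/s

8.5 m/s


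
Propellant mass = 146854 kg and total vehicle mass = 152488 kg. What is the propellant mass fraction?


PMF = 146854 / 152488 = 0.963

0.963


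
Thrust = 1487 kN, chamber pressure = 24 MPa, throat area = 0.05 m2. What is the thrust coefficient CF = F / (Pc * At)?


CF = 1487000 / (24e6 * 0.05) = 1.24

1.24


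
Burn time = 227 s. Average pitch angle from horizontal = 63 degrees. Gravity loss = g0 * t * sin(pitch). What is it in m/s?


GL = 9.81 * 227 * sin(63 deg) = 1984 m/s

1984 m/s


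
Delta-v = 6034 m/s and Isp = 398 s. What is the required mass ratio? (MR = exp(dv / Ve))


Ve = 398 * 9.81 = 3904.38 m/s
MR = exp(6034 / 3904.38) = 4.69

4.69


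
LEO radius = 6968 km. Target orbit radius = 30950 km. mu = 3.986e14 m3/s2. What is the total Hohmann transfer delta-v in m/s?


V1 = sqrt(mu/r1) = 7563.36 m/s
dV1 = V1*(sqrt(2*r2/(r1+r2)) - 1) = 2100.2 m/s
V2 = sqrt(mu/r2) = 3588.71 m/s
dV2 = V2*(1 - sqrt(2*r1/(r1+r2))) = 1413.08 m/s
Total dV = 3513 m/s

3513 m/s


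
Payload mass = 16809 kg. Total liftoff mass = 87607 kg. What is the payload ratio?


PR = 16809 / 87607 = 0.1919

0.1919


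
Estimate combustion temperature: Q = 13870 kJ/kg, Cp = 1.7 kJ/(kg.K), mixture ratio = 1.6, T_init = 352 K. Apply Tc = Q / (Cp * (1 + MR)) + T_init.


Tc = 13870 / (1.7 * (1 + 1.6)) + 352 = 3490 K

3490 K


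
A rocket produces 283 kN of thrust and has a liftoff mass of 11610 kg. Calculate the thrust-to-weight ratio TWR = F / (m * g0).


TWR = 283000 / (11610 * 9.81) = 2.48

2.48


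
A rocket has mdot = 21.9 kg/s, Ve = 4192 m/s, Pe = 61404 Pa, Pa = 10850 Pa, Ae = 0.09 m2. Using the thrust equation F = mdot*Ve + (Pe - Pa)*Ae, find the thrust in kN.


F = 21.9 * 4192 + (61404 - 10850) * 0.09 = 96355.0 N = 96.4 kN

96.4 kN


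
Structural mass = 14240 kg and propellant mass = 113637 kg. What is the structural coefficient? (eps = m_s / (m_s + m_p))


eps = 14240 / (14240 + 113637) = 0.1114

0.1114


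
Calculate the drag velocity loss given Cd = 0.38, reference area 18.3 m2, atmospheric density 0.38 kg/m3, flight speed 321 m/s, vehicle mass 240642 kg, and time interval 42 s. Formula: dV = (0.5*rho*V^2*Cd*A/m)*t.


D = 0.5 * 0.38 * 321^2 * 0.38 * 18.3 = 136143.95 N
a = 136143.95 / 240642 = 0.5658 m/s2
dV = 0.5658 * 42 = 23.8 m/s

23.8 m/s


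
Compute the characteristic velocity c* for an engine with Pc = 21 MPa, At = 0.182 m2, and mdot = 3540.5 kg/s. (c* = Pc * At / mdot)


c* = 21e6 * 0.182 / 3540.5 = 1080 m/s

1080 m/s


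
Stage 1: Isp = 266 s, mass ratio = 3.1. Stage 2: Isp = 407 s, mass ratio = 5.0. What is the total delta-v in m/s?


dV1 = 266 * 9.81 * ln(3.1) = 2952.3 m/s
dV2 = 407 * 9.81 * ln(5.0) = 6426.0 m/s
Total dV = 2952.3 + 6426.0 = 9378.3 m/s ~ 9378 m/s

9378 m/s


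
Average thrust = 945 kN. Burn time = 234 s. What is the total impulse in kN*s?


It = 945 * 234 = 221130 kN*s

221130 kN*s


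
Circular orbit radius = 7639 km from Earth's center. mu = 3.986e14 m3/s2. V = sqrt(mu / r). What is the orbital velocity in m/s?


V = sqrt(3.986e14 / 7639000) = 7224 m/s

7224 m/s


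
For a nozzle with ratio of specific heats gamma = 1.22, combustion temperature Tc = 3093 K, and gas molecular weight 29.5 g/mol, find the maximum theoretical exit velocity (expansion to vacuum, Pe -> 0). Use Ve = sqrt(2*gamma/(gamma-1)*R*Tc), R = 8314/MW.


R = 8314 / 29.5 = 281.83 J/(kg.K)
Ve = sqrt(2 * 1.22 / (1.22 - 1) * 281.83 * 3093) = 3109 m/s

3109 m/s


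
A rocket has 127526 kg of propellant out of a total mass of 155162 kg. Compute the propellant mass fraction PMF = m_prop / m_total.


PMF = 127526 / 155162 = 0.822

0.822


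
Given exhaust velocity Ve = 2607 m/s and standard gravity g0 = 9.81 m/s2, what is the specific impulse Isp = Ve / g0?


Isp = Ve / g0 = 2607 / 9.81 = 265.7 s

265.7 s


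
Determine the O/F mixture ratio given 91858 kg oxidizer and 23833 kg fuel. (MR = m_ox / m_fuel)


MR = 91858 / 23833 = 3.85

3.85


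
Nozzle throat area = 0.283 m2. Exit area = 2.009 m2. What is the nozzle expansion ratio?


AR = 2.009 / 0.283 = 7.1

7.1


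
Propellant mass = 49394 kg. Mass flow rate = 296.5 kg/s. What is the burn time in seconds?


tb = 49394 / 296.5 = 166.6 s

166.6 s


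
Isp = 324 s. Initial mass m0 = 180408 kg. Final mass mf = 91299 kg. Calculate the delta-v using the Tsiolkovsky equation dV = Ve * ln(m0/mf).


Ve = 324 * 9.81 = 3178.44 m/s
dV = 3178.44 * ln(180408/91299) = 2165 m/s

2165 m/s


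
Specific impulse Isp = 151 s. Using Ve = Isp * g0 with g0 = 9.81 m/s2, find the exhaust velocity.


Ve = Isp * g0 = 151 * 9.81 = 1481.3 m/s

1481.3 m/s


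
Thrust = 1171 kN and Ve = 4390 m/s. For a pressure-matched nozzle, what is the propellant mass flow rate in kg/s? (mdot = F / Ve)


mdot = F / Ve = 1171000 / 4390 = 266.7 kg/s

266.7 kg/s


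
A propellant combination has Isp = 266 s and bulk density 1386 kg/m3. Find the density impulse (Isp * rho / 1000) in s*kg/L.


rho*Isp = 266 * 1386 / 1000 = 369 s*kg/L

369 s*kg/L


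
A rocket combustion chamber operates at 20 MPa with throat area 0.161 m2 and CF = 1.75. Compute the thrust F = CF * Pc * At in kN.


F = 1.75 * 20e6 * 0.161 = 5.6350e+06 N = 5635.0 kN

5635.0 kN


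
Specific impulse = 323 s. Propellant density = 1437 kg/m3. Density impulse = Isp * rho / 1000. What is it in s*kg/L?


rho*Isp = 323 * 1437 / 1000 = 464 s*kg/L

464 s*kg/L


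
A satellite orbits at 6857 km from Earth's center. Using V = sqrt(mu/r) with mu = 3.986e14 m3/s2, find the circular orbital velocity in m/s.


V = sqrt(3.986e14 / 6857000) = 7624 m/s

7624 m/s


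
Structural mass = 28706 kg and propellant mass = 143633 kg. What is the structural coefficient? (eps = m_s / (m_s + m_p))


eps = 28706 / (28706 + 143633) = 0.1666

0.1666


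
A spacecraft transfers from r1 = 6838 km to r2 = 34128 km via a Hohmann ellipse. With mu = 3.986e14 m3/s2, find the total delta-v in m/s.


V1 = sqrt(mu/r1) = 7634.91 m/s
dV1 = V1*(sqrt(2*r2/(r1+r2)) - 1) = 2220.23 m/s
V2 = sqrt(mu/r2) = 3417.54 m/s
dV2 = V2*(1 - sqrt(2*r1/(r1+r2))) = 1442.93 m/s
Total dV = 3663 m/s

3663 m/s


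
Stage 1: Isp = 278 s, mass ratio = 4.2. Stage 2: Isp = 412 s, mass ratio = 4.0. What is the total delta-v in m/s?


dV1 = 278 * 9.81 * ln(4.2) = 3913.7 m/s
dV2 = 412 * 9.81 * ln(4.0) = 5603.0 m/s
Total dV = 3913.7 + 5603.0 = 9516.7 m/s ~ 9517 m/s

9517 m/s


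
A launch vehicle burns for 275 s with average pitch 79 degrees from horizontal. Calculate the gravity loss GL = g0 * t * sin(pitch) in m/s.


GL = 9.81 * 275 * sin(79 deg) = 2648 m/s

2648 m/s


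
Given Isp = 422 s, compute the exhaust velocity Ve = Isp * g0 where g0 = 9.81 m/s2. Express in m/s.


Ve = Isp * g0 = 422 * 9.81 = 4139.8 m/s

4139.8 m/s


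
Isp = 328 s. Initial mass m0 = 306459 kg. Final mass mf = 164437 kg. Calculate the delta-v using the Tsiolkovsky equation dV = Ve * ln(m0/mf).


Ve = 328 * 9.81 = 3217.68 m/s
dV = 3217.68 * ln(306459/164437) = 2003 m/s

2003 m/s


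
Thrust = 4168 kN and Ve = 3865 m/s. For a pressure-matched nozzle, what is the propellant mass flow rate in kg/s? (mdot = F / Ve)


mdot = F / Ve = 4168000 / 3865 = 1078.4 kg/s

1078.4 kg/s


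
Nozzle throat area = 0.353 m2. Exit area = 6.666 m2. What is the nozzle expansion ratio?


AR = 6.666 / 0.353 = 18.9

18.9


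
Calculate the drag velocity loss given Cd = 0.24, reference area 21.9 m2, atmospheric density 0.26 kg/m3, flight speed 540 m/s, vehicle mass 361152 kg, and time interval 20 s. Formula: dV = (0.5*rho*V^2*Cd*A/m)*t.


D = 0.5 * 0.26 * 540^2 * 0.24 * 21.9 = 199244.45 N
a = 199244.45 / 361152 = 0.5517 m/s2
dV = 0.5517 * 20 = 11.0 m/s

11.0 m/s


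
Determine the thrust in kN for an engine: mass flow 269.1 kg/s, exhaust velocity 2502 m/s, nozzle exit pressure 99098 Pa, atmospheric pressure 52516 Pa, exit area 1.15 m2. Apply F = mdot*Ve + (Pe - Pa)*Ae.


F = 269.1 * 2502 + (99098 - 52516) * 1.15 = 726858.0 N = 726.9 kN

726.9 kN


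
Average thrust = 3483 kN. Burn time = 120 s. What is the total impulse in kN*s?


It = 3483 * 120 = 417960 kN*s

417960 kN*s


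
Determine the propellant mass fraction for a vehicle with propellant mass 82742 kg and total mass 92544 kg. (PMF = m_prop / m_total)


PMF = 82742 / 92544 = 0.894

0.894


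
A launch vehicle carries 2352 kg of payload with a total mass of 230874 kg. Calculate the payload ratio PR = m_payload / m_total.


PR = 2352 / 230874 = 0.0102

0.0102


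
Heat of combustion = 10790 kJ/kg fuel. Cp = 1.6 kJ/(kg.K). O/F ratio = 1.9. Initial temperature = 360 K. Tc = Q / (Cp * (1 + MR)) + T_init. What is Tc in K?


Tc = 10790 / (1.6 * (1 + 1.9)) + 360 = 2685 K

2685 K


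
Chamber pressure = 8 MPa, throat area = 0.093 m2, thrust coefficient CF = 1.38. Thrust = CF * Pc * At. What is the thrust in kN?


F = 1.38 * 8e6 * 0.093 = 1.0267e+06 N = 1026.7 kN

1026.7 kN


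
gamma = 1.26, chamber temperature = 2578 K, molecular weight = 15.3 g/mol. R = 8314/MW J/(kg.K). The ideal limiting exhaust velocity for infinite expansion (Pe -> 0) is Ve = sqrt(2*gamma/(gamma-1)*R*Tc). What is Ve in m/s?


R = 8314 / 15.3 = 543.4 J/(kg.K)
Ve = sqrt(2 * 1.26 / (1.26 - 1) * 543.4 * 2578) = 3685 m/s

3685 m/s


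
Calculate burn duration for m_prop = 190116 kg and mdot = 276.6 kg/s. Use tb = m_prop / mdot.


tb = 190116 / 276.6 = 687.3 s

687.3 s


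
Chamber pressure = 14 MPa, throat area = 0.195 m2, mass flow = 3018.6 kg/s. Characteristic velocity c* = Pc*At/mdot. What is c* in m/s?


c* = 14e6 * 0.195 / 3018.6 = 904 m/s

904 m/s


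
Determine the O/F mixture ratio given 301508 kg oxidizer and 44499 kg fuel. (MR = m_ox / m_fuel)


MR = 301508 / 44499 = 6.78

6.78


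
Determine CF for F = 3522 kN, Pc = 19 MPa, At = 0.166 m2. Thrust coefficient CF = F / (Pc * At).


CF = 3522000 / (19e6 * 0.166) = 1.12

1.12


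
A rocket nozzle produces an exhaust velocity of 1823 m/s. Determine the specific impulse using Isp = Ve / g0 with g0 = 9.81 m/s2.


Isp = Ve / g0 = 1823 / 9.81 = 185.8 s

185.8 s


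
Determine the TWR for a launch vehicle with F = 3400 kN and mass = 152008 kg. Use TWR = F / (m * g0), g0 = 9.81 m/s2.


TWR = 3400000 / (152008 * 9.81) = 2.28

2.28


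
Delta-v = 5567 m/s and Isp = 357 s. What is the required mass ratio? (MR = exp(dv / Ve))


Ve = 357 * 9.81 = 3502.17 m/s
MR = exp(5567 / 3502.17) = 4.902

4.902


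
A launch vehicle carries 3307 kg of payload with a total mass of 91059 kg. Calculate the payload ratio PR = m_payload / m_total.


PR = 3307 / 91059 = 0.0363

0.0363


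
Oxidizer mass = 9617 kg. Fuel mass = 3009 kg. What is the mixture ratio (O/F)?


MR = 9617 / 3009 = 3.2

3.2


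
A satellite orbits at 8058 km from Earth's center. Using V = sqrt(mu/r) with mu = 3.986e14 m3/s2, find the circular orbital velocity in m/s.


V = sqrt(3.986e14 / 8058000) = 7033 m/s

7033 m/s


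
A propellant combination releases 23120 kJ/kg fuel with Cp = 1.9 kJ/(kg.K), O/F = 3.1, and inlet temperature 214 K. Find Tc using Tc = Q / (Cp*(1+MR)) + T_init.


Tc = 23120 / (1.9 * (1 + 3.1)) + 214 = 3182 K

3182 K


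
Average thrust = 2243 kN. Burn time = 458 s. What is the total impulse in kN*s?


It = 2243 * 458 = 1027294 kN*s

1027294 kN*s


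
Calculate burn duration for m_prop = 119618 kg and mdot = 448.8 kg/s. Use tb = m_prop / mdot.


tb = 119618 / 448.8 = 266.5 s

266.5 s


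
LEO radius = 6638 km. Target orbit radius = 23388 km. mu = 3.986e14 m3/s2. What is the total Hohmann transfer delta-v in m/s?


V1 = sqrt(mu/r1) = 7749.08 m/s
dV1 = V1*(sqrt(2*r2/(r1+r2)) - 1) = 1922.85 m/s
V2 = sqrt(mu/r2) = 4128.31 m/s
dV2 = V2*(1 - sqrt(2*r1/(r1+r2))) = 1383.22 m/s
Total dV = 3306 m/s

3306 m/s


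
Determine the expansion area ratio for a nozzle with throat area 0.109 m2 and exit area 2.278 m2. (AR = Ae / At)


AR = 2.278 / 0.109 = 20.9

20.9


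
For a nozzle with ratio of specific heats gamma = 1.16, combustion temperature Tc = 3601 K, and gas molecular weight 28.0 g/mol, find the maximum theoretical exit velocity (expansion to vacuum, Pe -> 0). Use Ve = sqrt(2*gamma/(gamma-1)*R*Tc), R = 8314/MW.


R = 8314 / 28.0 = 296.93 J/(kg.K)
Ve = sqrt(2 * 1.16 / (1.16 - 1) * 296.93 * 3601) = 3938 m/s

3938 m/s


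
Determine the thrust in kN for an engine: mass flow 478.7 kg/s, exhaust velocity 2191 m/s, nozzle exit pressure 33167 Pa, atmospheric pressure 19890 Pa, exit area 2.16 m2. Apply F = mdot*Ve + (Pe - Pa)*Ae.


F = 478.7 * 2191 + (33167 - 19890) * 2.16 = 1.0775e+06 N = 1077.5 kN

1077.5 kN


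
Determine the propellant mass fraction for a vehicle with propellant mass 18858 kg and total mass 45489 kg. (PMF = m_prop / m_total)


PMF = 18858 / 45489 = 0.415

0.415


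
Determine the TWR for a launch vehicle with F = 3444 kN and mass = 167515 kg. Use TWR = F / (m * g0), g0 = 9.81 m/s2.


TWR = 3444000 / (167515 * 9.81) = 2.1

2.1


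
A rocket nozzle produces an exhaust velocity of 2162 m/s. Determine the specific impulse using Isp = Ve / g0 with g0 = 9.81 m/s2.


Isp = Ve / g0 = 2162 / 9.81 = 220.4 s

220.4 s


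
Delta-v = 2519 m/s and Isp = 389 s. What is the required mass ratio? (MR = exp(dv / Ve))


Ve = 389 * 9.81 = 3816.09 m/s
MR = exp(2519 / 3816.09) = 1.935

1.935
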